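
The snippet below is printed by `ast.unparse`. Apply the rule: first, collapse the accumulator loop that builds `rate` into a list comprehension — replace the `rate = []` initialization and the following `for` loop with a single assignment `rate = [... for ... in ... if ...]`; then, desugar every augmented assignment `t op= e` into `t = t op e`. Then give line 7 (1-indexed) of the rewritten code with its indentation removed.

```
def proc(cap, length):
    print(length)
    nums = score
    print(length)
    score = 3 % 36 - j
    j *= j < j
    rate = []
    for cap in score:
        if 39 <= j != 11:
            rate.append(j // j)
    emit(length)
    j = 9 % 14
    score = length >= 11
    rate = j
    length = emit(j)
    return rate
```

Transformed code:
def proc(cap, length):
    print(length)
    nums = score
    print(length)
    score = 3 % 36 - j
    j = j * (j < j)
    rate = [j // j for cap in score if 39 <= j != 11]
    emit(length)
    j = 9 % 14
    score = length >= 11
    rate = j
    length = emit(j)
    return rate

rate = [j // j for cap in score if 39 <= j != 11]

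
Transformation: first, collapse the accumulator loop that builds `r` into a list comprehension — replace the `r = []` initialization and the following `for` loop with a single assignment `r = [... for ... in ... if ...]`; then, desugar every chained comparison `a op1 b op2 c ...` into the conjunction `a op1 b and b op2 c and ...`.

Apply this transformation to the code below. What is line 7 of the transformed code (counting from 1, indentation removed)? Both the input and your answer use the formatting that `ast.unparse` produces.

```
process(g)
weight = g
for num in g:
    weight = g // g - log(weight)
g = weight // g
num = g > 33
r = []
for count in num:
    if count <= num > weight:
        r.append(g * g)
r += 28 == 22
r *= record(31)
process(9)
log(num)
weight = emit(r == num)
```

r = [g * g for count in num if count <= num and num > weight]

Transformed code:
process(g)
weight = g
for num in g:
    weight = g // g - log(weight)
g = weight // g
num = g > 33
r = [g * g for count in num if count <= num and num > weight]
r += 28 == 22
r *= record(31)
process(9)
log(num)
weight = emit(r == num)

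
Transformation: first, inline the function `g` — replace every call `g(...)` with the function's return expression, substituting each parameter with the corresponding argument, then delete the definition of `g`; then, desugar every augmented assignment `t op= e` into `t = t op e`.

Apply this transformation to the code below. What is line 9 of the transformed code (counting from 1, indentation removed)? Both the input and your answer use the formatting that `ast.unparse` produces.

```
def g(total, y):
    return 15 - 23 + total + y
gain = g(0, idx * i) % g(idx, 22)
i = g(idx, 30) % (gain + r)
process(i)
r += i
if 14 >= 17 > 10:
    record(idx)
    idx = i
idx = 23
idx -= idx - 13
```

Transformed code:
gain = (15 - 23 + 0 + idx * i) % (15 - 23 + idx + 22)
i = (15 - 23 + idx + 30) % (gain + r)
process(i)
r = r + i
if 14 >= 17 > 10:
    record(idx)
    idx = i
idx = 23
idx = idx - (idx - 13)

idx = idx - (idx - 13)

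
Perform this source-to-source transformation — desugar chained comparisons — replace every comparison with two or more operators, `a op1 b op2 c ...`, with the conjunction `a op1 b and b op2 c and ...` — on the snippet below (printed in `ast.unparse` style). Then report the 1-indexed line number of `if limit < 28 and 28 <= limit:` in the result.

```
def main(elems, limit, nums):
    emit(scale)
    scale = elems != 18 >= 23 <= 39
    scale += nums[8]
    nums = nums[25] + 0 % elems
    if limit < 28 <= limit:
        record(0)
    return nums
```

Transformed code:
def main(elems, limit, nums):
    emit(scale)
    scale = elems != 18 and 18 >= 23 and (23 <= 39)
    scale += nums[8]
    nums = nums[25] + 0 % elems
    if limit < 28 and 28 <= limit:
        record(0)
    return nums

6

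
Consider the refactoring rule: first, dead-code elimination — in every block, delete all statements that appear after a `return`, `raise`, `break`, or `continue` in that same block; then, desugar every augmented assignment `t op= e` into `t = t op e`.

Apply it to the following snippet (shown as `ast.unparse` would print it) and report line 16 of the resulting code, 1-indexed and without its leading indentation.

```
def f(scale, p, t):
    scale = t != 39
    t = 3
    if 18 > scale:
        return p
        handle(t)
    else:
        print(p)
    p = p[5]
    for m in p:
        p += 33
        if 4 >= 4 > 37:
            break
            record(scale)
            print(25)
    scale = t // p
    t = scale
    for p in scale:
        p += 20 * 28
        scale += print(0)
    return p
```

p = p + 20 * 28

Transformed code:
def f(scale, p, t):
    scale = t != 39
    t = 3
    if 18 > scale:
        return p
    else:
        print(p)
    p = p[5]
    for m in p:
        p = p + 33
        if 4 >= 4 > 37:
            break
    scale = t // p
    t = scale
    for p in scale:
        p = p + 20 * 28
        scale = scale + print(0)
    return p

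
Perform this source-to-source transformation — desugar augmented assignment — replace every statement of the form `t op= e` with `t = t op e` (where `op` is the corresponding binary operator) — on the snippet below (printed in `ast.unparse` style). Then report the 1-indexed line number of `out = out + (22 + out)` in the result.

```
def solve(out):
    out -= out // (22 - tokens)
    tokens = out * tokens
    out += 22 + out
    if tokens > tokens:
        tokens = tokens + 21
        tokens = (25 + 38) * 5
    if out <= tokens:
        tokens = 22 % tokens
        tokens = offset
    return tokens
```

Transformed code:
def solve(out):
    out = out - out // (22 - tokens)
    tokens = out * tokens
    out = out + (22 + out)
    if tokens > tokens:
        tokens = tokens + 21
        tokens = (25 + 38) * 5
    if out <= tokens:
        tokens = 22 % tokens
        tokens = offset
    return tokens

4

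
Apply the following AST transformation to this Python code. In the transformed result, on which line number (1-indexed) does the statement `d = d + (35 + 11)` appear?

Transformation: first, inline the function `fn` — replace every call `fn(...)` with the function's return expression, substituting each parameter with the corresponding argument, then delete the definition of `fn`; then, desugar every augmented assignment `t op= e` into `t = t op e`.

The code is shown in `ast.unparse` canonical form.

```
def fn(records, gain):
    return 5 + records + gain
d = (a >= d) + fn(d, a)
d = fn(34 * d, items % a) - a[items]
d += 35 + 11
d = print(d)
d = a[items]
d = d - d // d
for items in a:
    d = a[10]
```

Transformed code:
d = (a >= d) + (5 + d + a)
d = 5 + 34 * d + items % a - a[items]
d = d + (35 + 11)
d = print(d)
d = a[items]
d = d - d // d
for items in a:
    d = a[10]

3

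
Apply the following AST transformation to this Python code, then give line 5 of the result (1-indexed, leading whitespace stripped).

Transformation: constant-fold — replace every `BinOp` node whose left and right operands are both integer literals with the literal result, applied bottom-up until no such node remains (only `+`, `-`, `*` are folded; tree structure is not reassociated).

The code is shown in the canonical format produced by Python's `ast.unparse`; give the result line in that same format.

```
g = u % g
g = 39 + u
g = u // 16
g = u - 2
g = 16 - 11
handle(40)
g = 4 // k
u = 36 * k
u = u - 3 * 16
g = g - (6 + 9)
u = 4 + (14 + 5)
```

Transformed code:
g = u % g
g = 39 + u
g = u // 16
g = u - 2
g = 5
handle(40)
g = 4 // k
u = 36 * k
u = u - 48
g = g - 15
u = 23

g = 5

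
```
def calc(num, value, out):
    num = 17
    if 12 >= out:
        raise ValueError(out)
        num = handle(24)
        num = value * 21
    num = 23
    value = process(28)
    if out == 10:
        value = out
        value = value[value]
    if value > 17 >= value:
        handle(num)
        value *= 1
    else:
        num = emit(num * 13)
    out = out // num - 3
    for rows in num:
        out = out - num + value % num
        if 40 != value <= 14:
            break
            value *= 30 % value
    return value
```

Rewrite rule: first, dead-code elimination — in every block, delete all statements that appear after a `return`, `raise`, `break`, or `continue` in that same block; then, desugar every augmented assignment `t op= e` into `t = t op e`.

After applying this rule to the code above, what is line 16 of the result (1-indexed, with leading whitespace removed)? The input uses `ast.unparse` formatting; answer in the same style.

Transformed code:
def calc(num, value, out):
    num = 17
    if 12 >= out:
        raise ValueError(out)
    num = 23
    value = process(28)
    if out == 10:
        value = out
        value = value[value]
    if value > 17 >= value:
        handle(num)
        value = value * 1
    else:
        num = emit(num * 13)
    out = out // num - 3
    for rows in num:
        out = out - num + value % num
        if 40 != value <= 14:
            break
    return value

for rows in num:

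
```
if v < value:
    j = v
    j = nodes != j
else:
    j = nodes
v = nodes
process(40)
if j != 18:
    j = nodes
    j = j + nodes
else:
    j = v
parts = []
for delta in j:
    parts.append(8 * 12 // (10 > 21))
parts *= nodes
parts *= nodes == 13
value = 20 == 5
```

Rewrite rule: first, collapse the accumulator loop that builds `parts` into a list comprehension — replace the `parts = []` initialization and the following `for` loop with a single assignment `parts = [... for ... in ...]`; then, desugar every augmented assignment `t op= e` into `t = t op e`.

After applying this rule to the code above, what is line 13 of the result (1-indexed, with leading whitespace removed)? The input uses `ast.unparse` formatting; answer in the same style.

parts = [8 * 12 // (10 > 21) for delta in j]

Transformed code:
if v < value:
    j = v
    j = nodes != j
else:
    j = nodes
v = nodes
process(40)
if j != 18:
    j = nodes
    j = j + nodes
else:
    j = v
parts = [8 * 12 // (10 > 21) for delta in j]
parts = parts * nodes
parts = parts * (nodes == 13)
value = 20 == 5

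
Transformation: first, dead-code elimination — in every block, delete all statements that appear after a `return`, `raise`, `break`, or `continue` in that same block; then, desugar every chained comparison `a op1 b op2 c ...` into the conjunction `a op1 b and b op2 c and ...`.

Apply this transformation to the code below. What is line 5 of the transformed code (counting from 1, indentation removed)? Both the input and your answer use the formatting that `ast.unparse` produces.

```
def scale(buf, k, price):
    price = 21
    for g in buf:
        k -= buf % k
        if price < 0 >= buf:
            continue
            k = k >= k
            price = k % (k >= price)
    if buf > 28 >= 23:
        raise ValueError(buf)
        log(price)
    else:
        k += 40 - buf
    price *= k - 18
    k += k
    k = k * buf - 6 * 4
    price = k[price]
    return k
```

if price < 0 and 0 >= buf:

Transformed code:
def scale(buf, k, price):
    price = 21
    for g in buf:
        k -= buf % k
        if price < 0 and 0 >= buf:
            continue
    if buf > 28 and 28 >= 23:
        raise ValueError(buf)
    else:
        k += 40 - buf
    price *= k - 18
    k += k
    k = k * buf - 6 * 4
    price = k[price]
    return k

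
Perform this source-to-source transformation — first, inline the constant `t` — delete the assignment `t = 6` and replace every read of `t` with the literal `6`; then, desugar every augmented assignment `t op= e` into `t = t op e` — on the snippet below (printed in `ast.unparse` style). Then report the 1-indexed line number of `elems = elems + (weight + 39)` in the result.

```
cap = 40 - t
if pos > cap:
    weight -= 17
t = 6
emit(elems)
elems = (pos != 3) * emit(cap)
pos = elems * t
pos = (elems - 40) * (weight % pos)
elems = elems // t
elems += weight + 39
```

Transformed code:
cap = 40 - 6
if pos > cap:
    weight = weight - 17
emit(elems)
elems = (pos != 3) * emit(cap)
pos = elems * 6
pos = (elems - 40) * (weight % pos)
elems = elems // 6
elems = elems + (weight + 39)

9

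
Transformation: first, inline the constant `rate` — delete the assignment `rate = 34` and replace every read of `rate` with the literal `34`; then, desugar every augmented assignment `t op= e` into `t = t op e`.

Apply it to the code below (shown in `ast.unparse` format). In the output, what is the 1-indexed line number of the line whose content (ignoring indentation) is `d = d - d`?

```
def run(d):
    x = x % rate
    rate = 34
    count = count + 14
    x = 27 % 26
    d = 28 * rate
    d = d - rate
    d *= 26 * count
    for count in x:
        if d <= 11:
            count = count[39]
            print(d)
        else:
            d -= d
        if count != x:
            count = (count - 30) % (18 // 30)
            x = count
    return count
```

Transformed code:
def run(d):
    x = x % 34
    count = count + 14
    x = 27 % 26
    d = 28 * 34
    d = d - 34
    d = d * (26 * count)
    for count in x:
        if d <= 11:
            count = count[39]
            print(d)
        else:
            d = d - d
        if count != x:
            count = (count - 30) % (18 // 30)
            x = count
    return count

13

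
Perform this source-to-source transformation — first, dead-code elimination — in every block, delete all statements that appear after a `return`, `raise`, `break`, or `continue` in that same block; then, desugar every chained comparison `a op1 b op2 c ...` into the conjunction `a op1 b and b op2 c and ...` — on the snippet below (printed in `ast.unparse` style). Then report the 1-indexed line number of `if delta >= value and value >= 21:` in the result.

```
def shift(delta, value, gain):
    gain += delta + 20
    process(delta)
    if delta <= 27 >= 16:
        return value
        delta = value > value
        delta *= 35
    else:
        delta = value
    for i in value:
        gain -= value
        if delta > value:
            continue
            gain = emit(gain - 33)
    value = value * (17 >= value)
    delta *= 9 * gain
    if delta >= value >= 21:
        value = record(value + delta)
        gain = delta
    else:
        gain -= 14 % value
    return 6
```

14

Transformed code:
def shift(delta, value, gain):
    gain += delta + 20
    process(delta)
    if delta <= 27 and 27 >= 16:
        return value
    else:
        delta = value
    for i in value:
        gain -= value
        if delta > value:
            continue
    value = value * (17 >= value)
    delta *= 9 * gain
    if delta >= value and value >= 21:
        value = record(value + delta)
        gain = delta
    else:
        gain -= 14 % value
    return 6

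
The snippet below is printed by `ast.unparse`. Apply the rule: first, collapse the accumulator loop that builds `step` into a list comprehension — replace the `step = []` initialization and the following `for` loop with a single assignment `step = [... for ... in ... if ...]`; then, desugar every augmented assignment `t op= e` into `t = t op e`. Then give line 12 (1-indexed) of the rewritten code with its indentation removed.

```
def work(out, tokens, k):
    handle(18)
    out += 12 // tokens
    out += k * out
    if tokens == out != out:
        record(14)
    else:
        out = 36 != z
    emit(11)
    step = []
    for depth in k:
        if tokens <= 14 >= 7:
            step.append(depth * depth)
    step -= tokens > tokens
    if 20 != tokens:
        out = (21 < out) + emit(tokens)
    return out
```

Transformed code:
def work(out, tokens, k):
    handle(18)
    out = out + 12 // tokens
    out = out + k * out
    if tokens == out != out:
        record(14)
    else:
        out = 36 != z
    emit(11)
    step = [depth * depth for depth in k if tokens <= 14 >= 7]
    step = step - (tokens > tokens)
    if 20 != tokens:
        out = (21 < out) + emit(tokens)
    return out

if 20 != tokens:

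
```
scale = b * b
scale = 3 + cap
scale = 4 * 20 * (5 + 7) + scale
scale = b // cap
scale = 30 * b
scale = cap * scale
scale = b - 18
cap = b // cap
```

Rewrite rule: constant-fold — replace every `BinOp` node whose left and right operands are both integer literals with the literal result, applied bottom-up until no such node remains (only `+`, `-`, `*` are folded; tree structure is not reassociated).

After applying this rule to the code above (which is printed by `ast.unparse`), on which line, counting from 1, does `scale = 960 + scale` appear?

3

Transformed code:
scale = b * b
scale = 3 + cap
scale = 960 + scale
scale = b // cap
scale = 30 * b
scale = cap * scale
scale = b - 18
cap = b // cap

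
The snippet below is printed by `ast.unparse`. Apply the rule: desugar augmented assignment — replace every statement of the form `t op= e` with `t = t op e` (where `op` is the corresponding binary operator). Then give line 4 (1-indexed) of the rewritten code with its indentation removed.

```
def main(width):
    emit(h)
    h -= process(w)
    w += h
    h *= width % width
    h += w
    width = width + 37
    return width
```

w = w + h

Transformed code:
def main(width):
    emit(h)
    h = h - process(w)
    w = w + h
    h = h * (width % width)
    h = h + w
    width = width + 37
    return width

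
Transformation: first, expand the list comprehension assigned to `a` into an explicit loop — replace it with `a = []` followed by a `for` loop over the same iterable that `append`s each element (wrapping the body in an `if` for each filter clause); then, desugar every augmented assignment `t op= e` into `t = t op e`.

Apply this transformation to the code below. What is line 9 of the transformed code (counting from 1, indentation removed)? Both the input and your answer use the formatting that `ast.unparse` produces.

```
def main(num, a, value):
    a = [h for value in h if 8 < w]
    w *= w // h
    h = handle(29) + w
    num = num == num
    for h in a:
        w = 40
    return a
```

Transformed code:
def main(num, a, value):
    a = []
    for value in h:
        if 8 < w:
            a.append(h)
    w = w * (w // h)
    h = handle(29) + w
    num = num == num
    for h in a:
        w = 40
    return a

for h in a:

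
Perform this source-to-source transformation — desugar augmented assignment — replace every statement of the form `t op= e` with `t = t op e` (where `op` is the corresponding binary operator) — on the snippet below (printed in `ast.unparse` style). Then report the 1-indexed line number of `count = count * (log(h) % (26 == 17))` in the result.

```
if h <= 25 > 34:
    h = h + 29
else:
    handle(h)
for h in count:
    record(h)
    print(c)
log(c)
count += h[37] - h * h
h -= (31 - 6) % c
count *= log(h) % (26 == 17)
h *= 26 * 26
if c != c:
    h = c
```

11

Transformed code:
if h <= 25 > 34:
    h = h + 29
else:
    handle(h)
for h in count:
    record(h)
    print(c)
log(c)
count = count + (h[37] - h * h)
h = h - (31 - 6) % c
count = count * (log(h) % (26 == 17))
h = h * (26 * 26)
if c != c:
    h = c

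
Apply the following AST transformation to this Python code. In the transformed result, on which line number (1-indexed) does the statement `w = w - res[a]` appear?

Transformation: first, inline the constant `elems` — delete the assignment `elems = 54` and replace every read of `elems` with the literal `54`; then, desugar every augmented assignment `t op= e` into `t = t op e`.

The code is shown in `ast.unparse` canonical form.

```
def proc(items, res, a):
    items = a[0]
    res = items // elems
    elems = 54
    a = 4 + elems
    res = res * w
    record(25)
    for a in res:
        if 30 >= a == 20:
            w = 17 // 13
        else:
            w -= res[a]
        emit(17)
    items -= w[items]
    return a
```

Transformed code:
def proc(items, res, a):
    items = a[0]
    res = items // 54
    a = 4 + 54
    res = res * w
    record(25)
    for a in res:
        if 30 >= a == 20:
            w = 17 // 13
        else:
            w = w - res[a]
        emit(17)
    items = items - w[items]
    return a

11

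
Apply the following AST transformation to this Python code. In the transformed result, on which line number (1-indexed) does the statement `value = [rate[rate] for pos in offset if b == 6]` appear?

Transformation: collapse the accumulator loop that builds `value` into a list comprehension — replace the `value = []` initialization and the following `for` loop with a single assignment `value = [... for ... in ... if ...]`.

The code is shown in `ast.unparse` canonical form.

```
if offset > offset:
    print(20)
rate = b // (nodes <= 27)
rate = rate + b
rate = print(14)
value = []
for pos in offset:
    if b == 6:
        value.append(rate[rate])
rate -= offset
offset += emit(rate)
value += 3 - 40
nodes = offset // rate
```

6

Transformed code:
if offset > offset:
    print(20)
rate = b // (nodes <= 27)
rate = rate + b
rate = print(14)
value = [rate[rate] for pos in offset if b == 6]
rate -= offset
offset += emit(rate)
value += 3 - 40
nodes = offset // rate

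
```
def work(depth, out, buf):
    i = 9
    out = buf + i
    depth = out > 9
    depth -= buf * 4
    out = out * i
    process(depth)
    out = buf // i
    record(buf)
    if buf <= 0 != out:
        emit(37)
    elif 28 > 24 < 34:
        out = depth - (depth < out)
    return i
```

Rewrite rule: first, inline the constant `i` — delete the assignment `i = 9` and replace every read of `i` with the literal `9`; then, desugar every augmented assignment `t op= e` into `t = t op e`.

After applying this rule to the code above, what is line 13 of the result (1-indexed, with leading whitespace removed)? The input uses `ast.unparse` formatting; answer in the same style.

Transformed code:
def work(depth, out, buf):
    out = buf + 9
    depth = out > 9
    depth = depth - buf * 4
    out = out * 9
    process(depth)
    out = buf // 9
    record(buf)
    if buf <= 0 != out:
        emit(37)
    elif 28 > 24 < 34:
        out = depth - (depth < out)
    return 9

return 9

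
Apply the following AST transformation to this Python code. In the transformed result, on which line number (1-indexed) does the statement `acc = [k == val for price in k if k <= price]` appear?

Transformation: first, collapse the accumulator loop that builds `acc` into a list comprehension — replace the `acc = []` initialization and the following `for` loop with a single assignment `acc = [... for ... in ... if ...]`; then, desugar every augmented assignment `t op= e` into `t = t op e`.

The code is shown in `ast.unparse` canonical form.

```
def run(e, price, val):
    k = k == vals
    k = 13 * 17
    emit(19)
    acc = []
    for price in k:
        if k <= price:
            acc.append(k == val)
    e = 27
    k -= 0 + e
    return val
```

5

Transformed code:
def run(e, price, val):
    k = k == vals
    k = 13 * 17
    emit(19)
    acc = [k == val for price in k if k <= price]
    e = 27
    k = k - (0 + e)
    return val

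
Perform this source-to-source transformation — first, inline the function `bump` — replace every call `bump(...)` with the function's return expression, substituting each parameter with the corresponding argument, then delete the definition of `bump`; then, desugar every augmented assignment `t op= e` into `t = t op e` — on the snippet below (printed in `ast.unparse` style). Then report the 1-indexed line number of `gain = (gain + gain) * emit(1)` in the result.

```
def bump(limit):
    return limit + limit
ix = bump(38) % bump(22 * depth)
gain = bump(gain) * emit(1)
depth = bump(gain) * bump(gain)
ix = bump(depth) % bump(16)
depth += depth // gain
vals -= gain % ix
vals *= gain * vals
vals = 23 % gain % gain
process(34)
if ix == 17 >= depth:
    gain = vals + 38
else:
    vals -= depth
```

Transformed code:
ix = (38 + 38) % (22 * depth + 22 * depth)
gain = (gain + gain) * emit(1)
depth = (gain + gain) * (gain + gain)
ix = (depth + depth) % (16 + 16)
depth = depth + depth // gain
vals = vals - gain % ix
vals = vals * (gain * vals)
vals = 23 % gain % gain
process(34)
if ix == 17 >= depth:
    gain = vals + 38
else:
    vals = vals - depth

2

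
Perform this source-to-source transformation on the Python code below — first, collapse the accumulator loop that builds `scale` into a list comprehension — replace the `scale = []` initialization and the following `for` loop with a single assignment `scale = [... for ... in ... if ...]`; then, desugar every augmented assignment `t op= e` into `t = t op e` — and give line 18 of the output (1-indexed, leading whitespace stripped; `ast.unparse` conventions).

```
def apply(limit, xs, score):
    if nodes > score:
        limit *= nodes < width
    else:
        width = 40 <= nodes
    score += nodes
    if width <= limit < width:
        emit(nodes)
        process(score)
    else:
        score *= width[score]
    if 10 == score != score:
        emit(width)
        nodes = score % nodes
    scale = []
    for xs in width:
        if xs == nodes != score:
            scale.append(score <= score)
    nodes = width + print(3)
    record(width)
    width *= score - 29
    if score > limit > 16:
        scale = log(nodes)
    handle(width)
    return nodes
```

Transformed code:
def apply(limit, xs, score):
    if nodes > score:
        limit = limit * (nodes < width)
    else:
        width = 40 <= nodes
    score = score + nodes
    if width <= limit < width:
        emit(nodes)
        process(score)
    else:
        score = score * width[score]
    if 10 == score != score:
        emit(width)
        nodes = score % nodes
    scale = [score <= score for xs in width if xs == nodes != score]
    nodes = width + print(3)
    record(width)
    width = width * (score - 29)
    if score > limit > 16:
        scale = log(nodes)
    handle(width)
    return nodes

width = width * (score - 29)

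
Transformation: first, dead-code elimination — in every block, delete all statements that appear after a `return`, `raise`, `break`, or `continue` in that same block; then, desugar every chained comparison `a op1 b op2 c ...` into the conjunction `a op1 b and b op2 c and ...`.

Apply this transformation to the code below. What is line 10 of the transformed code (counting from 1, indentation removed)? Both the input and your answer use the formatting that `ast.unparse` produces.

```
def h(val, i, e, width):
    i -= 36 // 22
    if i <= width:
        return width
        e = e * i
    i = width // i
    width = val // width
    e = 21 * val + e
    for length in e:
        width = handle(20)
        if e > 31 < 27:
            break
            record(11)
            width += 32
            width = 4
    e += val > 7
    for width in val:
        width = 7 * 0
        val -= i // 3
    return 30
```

Transformed code:
def h(val, i, e, width):
    i -= 36 // 22
    if i <= width:
        return width
    i = width // i
    width = val // width
    e = 21 * val + e
    for length in e:
        width = handle(20)
        if e > 31 and 31 < 27:
            break
    e += val > 7
    for width in val:
        width = 7 * 0
        val -= i // 3
    return 30

if e > 31 and 31 < 27:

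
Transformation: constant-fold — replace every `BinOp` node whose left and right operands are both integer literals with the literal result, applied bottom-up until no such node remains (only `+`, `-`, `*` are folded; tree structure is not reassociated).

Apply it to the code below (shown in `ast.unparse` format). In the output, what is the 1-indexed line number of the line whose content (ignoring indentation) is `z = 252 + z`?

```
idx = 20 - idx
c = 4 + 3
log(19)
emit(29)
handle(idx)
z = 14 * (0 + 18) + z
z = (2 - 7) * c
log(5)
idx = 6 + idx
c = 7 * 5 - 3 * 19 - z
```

6

Transformed code:
idx = 20 - idx
c = 7
log(19)
emit(29)
handle(idx)
z = 252 + z
z = -5 * c
log(5)
idx = 6 + idx
c = -22 - z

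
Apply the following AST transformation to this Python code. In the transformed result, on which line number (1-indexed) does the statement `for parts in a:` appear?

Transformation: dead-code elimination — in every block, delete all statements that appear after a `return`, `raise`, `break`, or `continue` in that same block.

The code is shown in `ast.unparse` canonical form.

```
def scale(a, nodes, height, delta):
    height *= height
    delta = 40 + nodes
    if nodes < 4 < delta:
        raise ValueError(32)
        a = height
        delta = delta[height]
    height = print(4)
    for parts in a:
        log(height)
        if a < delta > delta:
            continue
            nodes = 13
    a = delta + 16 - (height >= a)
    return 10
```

Transformed code:
def scale(a, nodes, height, delta):
    height *= height
    delta = 40 + nodes
    if nodes < 4 < delta:
        raise ValueError(32)
    height = print(4)
    for parts in a:
        log(height)
        if a < delta > delta:
            continue
    a = delta + 16 - (height >= a)
    return 10

7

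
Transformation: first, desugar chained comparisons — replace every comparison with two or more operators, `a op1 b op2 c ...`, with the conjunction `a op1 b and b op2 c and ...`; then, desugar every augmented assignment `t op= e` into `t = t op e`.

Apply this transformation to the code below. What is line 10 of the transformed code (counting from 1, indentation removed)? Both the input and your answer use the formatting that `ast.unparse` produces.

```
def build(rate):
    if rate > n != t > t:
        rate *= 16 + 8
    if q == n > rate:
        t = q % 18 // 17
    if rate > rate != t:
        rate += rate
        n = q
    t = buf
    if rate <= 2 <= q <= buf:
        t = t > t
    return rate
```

if rate <= 2 and 2 <= q and (q <= buf):

Transformed code:
def build(rate):
    if rate > n and n != t and (t > t):
        rate = rate * (16 + 8)
    if q == n and n > rate:
        t = q % 18 // 17
    if rate > rate and rate != t:
        rate = rate + rate
        n = q
    t = buf
    if rate <= 2 and 2 <= q and (q <= buf):
        t = t > t
    return rate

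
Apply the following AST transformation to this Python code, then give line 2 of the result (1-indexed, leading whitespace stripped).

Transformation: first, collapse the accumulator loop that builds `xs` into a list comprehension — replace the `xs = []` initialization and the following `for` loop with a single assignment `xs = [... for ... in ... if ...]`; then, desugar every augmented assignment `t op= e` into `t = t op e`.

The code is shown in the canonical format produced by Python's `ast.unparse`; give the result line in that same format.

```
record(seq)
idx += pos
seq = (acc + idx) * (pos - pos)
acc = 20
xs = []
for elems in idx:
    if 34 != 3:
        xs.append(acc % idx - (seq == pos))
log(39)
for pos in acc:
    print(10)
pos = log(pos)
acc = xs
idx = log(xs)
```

idx = idx + pos

Transformed code:
record(seq)
idx = idx + pos
seq = (acc + idx) * (pos - pos)
acc = 20
xs = [acc % idx - (seq == pos) for elems in idx if 34 != 3]
log(39)
for pos in acc:
    print(10)
pos = log(pos)
acc = xs
idx = log(xs)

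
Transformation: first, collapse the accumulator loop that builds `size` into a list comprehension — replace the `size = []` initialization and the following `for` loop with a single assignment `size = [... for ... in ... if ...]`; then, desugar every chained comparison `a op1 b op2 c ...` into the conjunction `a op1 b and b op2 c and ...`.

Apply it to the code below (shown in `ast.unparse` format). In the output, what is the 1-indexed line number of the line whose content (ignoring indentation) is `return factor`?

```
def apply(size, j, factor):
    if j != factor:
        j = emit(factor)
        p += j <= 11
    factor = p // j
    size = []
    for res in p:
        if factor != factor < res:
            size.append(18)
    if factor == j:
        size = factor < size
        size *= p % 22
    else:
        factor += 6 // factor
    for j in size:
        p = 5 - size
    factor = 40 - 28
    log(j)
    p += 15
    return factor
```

17

Transformed code:
def apply(size, j, factor):
    if j != factor:
        j = emit(factor)
        p += j <= 11
    factor = p // j
    size = [18 for res in p if factor != factor and factor < res]
    if factor == j:
        size = factor < size
        size *= p % 22
    else:
        factor += 6 // factor
    for j in size:
        p = 5 - size
    factor = 40 - 28
    log(j)
    p += 15
    return factor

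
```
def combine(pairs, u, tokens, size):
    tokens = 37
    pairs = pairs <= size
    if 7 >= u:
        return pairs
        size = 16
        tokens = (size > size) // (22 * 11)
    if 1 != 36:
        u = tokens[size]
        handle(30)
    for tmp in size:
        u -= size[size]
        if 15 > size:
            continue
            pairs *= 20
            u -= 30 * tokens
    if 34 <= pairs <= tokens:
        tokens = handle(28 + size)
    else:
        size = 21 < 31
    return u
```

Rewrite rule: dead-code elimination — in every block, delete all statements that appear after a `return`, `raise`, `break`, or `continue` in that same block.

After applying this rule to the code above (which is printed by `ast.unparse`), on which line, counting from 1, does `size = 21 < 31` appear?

Transformed code:
def combine(pairs, u, tokens, size):
    tokens = 37
    pairs = pairs <= size
    if 7 >= u:
        return pairs
    if 1 != 36:
        u = tokens[size]
        handle(30)
    for tmp in size:
        u -= size[size]
        if 15 > size:
            continue
    if 34 <= pairs <= tokens:
        tokens = handle(28 + size)
    else:
        size = 21 < 31
    return u

16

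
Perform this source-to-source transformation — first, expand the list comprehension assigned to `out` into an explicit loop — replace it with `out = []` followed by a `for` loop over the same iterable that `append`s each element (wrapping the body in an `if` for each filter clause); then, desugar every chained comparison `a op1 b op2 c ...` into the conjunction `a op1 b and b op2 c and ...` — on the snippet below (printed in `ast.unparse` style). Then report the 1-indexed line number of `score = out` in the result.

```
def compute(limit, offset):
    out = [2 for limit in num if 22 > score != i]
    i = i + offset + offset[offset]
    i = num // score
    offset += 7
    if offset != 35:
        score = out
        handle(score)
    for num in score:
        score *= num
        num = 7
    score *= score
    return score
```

Transformed code:
def compute(limit, offset):
    out = []
    for limit in num:
        if 22 > score and score != i:
            out.append(2)
    i = i + offset + offset[offset]
    i = num // score
    offset += 7
    if offset != 35:
        score = out
        handle(score)
    for num in score:
        score *= num
        num = 7
    score *= score
    return score

10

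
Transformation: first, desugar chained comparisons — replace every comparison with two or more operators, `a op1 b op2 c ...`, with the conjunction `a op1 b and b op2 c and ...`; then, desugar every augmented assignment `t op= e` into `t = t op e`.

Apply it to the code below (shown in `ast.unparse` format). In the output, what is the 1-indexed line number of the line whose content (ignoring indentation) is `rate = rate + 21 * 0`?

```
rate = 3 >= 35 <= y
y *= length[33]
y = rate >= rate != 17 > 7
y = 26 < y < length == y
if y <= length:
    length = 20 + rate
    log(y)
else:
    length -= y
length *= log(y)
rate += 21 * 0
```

Transformed code:
rate = 3 >= 35 and 35 <= y
y = y * length[33]
y = rate >= rate and rate != 17 and (17 > 7)
y = 26 < y and y < length and (length == y)
if y <= length:
    length = 20 + rate
    log(y)
else:
    length = length - y
length = length * log(y)
rate = rate + 21 * 0

11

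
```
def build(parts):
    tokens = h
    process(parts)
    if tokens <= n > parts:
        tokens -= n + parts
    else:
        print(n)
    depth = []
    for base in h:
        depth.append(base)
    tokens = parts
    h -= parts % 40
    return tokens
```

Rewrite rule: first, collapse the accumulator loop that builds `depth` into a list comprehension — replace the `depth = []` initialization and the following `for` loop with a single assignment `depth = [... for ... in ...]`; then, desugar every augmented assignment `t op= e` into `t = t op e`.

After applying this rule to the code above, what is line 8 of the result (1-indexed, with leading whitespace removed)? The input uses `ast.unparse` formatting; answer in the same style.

Transformed code:
def build(parts):
    tokens = h
    process(parts)
    if tokens <= n > parts:
        tokens = tokens - (n + parts)
    else:
        print(n)
    depth = [base for base in h]
    tokens = parts
    h = h - parts % 40
    return tokens

depth = [base for base in h]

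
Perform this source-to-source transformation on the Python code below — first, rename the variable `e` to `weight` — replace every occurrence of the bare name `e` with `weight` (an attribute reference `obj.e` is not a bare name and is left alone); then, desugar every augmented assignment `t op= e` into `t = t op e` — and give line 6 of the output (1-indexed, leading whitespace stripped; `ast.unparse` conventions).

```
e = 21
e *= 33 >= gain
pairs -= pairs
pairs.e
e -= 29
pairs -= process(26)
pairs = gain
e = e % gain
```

pairs = pairs - process(26)

Transformed code:
weight = 21
weight = weight * (33 >= gain)
pairs = pairs - pairs
pairs.e
weight = weight - 29
pairs = pairs - process(26)
pairs = gain
weight = weight % gain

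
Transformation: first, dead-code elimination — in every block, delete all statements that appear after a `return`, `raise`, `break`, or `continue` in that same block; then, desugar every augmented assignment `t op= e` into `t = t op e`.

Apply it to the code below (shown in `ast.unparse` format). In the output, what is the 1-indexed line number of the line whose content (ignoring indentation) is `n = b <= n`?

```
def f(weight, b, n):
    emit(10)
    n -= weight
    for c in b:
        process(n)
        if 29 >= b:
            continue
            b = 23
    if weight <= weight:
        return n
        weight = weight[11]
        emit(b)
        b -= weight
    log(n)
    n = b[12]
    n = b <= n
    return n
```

12

Transformed code:
def f(weight, b, n):
    emit(10)
    n = n - weight
    for c in b:
        process(n)
        if 29 >= b:
            continue
    if weight <= weight:
        return n
    log(n)
    n = b[12]
    n = b <= n
    return n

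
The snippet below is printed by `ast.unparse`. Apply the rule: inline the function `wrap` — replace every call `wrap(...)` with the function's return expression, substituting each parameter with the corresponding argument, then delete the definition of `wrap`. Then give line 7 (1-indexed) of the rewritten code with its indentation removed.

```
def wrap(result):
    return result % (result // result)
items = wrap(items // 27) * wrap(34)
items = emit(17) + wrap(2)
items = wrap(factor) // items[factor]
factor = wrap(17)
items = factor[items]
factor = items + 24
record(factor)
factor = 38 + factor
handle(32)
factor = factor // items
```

Transformed code:
items = items // 27 % (items // 27 // (items // 27)) * (34 % (34 // 34))
items = emit(17) + 2 % (2 // 2)
items = factor % (factor // factor) // items[factor]
factor = 17 % (17 // 17)
items = factor[items]
factor = items + 24
record(factor)
factor = 38 + factor
handle(32)
factor = factor // items

record(factor)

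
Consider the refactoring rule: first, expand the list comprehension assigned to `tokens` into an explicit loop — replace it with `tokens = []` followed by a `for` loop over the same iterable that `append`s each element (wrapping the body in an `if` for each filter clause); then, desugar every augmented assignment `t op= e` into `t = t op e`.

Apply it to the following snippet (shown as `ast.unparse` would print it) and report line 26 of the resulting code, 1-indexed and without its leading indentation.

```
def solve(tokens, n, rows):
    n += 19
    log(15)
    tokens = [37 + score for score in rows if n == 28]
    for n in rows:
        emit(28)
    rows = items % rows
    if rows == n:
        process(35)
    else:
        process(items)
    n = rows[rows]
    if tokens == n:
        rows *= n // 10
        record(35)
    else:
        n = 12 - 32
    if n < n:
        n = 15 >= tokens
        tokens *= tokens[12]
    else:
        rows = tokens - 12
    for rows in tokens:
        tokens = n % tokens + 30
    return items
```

Transformed code:
def solve(tokens, n, rows):
    n = n + 19
    log(15)
    tokens = []
    for score in rows:
        if n == 28:
            tokens.append(37 + score)
    for n in rows:
        emit(28)
    rows = items % rows
    if rows == n:
        process(35)
    else:
        process(items)
    n = rows[rows]
    if tokens == n:
        rows = rows * (n // 10)
        record(35)
    else:
        n = 12 - 32
    if n < n:
        n = 15 >= tokens
        tokens = tokens * tokens[12]
    else:
        rows = tokens - 12
    for rows in tokens:
        tokens = n % tokens + 30
    return items

for rows in tokens: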